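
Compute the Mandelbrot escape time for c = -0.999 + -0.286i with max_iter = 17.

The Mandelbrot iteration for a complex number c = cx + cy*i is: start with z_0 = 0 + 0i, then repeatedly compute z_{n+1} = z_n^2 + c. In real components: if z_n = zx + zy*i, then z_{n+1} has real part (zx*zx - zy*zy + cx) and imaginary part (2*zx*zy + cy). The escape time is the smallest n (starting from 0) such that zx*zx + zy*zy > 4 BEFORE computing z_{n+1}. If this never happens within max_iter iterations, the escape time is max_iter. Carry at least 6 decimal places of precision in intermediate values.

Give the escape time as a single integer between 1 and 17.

Answer: 17

Derivation:
z_0 = 0 + 0i, c = -0.9990 + -0.2860i
Iter 1: z = -0.9990 + -0.2860i, |z|^2 = 1.0798
Iter 2: z = -0.0828 + 0.2854i, |z|^2 = 0.0883
Iter 3: z = -1.0736 + -0.3333i, |z|^2 = 1.2637
Iter 4: z = 0.0426 + 0.4296i, |z|^2 = 0.1864
Iter 5: z = -1.1817 + -0.2494i, |z|^2 = 1.4587
Iter 6: z = 0.3353 + 0.3035i, |z|^2 = 0.2045
Iter 7: z = -0.9787 + -0.0825i, |z|^2 = 0.9646
Iter 8: z = -0.0480 + -0.1245i, |z|^2 = 0.0178
Iter 9: z = -1.0122 + -0.2740i, |z|^2 = 1.0997
Iter 10: z = -0.0495 + 0.2688i, |z|^2 = 0.0747
Iter 11: z = -1.0688 + -0.3126i, |z|^2 = 1.2400
Iter 12: z = 0.0456 + 0.3823i, |z|^2 = 0.1482
Iter 13: z = -1.1431 + -0.2512i, |z|^2 = 1.3696
Iter 14: z = 0.2445 + 0.2882i, |z|^2 = 0.1428
Iter 15: z = -1.0223 + -0.1451i, |z|^2 = 1.0661
Iter 16: z = 0.0250 + 0.0106i, |z|^2 = 0.0007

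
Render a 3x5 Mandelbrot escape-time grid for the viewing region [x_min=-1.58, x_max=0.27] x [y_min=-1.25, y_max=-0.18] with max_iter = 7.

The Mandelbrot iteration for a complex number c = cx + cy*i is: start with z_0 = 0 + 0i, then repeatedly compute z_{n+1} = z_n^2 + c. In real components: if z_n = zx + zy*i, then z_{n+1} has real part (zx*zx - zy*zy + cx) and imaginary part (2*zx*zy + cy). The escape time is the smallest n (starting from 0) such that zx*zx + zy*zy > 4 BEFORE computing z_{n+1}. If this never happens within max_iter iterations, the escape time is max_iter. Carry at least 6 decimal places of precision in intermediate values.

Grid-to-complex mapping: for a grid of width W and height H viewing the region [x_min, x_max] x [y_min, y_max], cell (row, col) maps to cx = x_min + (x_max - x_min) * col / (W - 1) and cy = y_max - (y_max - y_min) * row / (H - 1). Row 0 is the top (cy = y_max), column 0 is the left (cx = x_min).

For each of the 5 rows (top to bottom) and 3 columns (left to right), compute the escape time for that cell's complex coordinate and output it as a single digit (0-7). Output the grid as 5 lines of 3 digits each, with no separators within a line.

Answer: 577
377
356
244
132

Derivation:
(row=0, col=0): c = -1.5800 + -0.1800i → escape time 5
(row=0, col=1): c = -0.6550 + -0.1800i → escape time 7
(row=0, col=2): c = 0.2700 + -0.1800i → escape time 7
(row=1, col=0): c = -1.5800 + -0.4475i → escape time 3
(row=1, col=1): c = -0.6550 + -0.4475i → escape time 7
(row=1, col=2): c = 0.2700 + -0.4475i → escape time 7
(row=2, col=0): c = -1.5800 + -0.7150i → escape time 3
(row=2, col=1): c = -0.6550 + -0.7150i → escape time 5
(row=2, col=2): c = 0.2700 + -0.7150i → escape time 6
(row=3, col=0): c = -1.5800 + -0.9825i → escape time 2
(row=3, col=1): c = -0.6550 + -0.9825i → escape time 4
(row=3, col=2): c = 0.2700 + -0.9825i → escape time 4
(row=4, col=0): c = -1.5800 + -1.2500i → escape time 1
(row=4, col=1): c = -0.6550 + -1.2500i → escape time 3
(row=4, col=2): c = 0.2700 + -1.2500i → escape time 2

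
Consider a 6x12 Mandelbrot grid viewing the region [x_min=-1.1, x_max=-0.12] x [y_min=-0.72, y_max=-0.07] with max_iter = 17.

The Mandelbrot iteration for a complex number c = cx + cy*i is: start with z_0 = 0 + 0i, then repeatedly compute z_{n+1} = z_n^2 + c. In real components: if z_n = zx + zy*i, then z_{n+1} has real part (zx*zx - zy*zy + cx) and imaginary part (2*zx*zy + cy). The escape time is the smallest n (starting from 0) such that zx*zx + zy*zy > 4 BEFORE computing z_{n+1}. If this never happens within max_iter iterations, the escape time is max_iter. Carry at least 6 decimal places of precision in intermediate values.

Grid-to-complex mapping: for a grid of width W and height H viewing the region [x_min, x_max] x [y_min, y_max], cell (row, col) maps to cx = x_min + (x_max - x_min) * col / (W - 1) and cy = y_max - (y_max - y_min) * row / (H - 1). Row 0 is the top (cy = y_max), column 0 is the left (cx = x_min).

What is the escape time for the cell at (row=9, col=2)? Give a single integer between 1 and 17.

Answer: 6

Derivation:
z_0 = 0 + 0i, c = -0.7080 + -0.6018i
Iter 1: z = -0.7080 + -0.6018i, |z|^2 = 0.8634
Iter 2: z = -0.5689 + 0.2504i, |z|^2 = 0.3863
Iter 3: z = -0.4470 + -0.8867i, |z|^2 = 0.9860
Iter 4: z = -1.2944 + 0.1909i, |z|^2 = 1.7119
Iter 5: z = 0.9310 + -1.0960i, |z|^2 = 2.0680
Iter 6: z = -1.0424 + -2.6426i, |z|^2 = 8.0699
Escaped at iteration 6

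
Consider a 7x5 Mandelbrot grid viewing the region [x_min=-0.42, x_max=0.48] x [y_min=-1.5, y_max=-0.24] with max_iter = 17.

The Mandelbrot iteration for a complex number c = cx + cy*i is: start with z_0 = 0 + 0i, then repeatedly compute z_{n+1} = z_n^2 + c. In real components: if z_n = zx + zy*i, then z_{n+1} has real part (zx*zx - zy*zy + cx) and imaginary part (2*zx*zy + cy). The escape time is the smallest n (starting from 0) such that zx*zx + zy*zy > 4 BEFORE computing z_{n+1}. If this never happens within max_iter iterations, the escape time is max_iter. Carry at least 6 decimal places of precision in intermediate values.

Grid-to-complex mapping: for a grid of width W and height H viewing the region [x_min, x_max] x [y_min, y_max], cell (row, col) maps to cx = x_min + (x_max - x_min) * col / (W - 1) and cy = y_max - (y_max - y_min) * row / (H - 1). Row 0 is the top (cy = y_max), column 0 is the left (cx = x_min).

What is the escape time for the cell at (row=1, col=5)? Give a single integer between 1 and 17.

Answer: 17

Derivation:
z_0 = 0 + 0i, c = 0.3300 + -0.5550i
Iter 1: z = 0.3300 + -0.5550i, |z|^2 = 0.4169
Iter 2: z = 0.1309 + -0.9213i, |z|^2 = 0.8659
Iter 3: z = -0.5017 + -0.7962i, |z|^2 = 0.8855
Iter 4: z = -0.0522 + 0.2438i, |z|^2 = 0.0622
Iter 5: z = 0.2733 + -0.5804i, |z|^2 = 0.4116
Iter 6: z = 0.0678 + -0.8723i, |z|^2 = 0.7654
Iter 7: z = -0.4262 + -0.6732i, |z|^2 = 0.6349
Iter 8: z = 0.0585 + 0.0189i, |z|^2 = 0.0038
Iter 9: z = 0.3331 + -0.5528i, |z|^2 = 0.4165
Iter 10: z = 0.1354 + -0.9232i, |z|^2 = 0.8707
Iter 11: z = -0.5040 + -0.8049i, |z|^2 = 0.9019
Iter 12: z = -0.0639 + 0.2564i, |z|^2 = 0.0698
Iter 13: z = 0.2683 + -0.5877i, |z|^2 = 0.4174
Iter 14: z = 0.0566 + -0.8704i, |z|^2 = 0.7608
Iter 15: z = -0.4244 + -0.6535i, |z|^2 = 0.6072
Iter 16: z = 0.0831 + -0.0003i, |z|^2 = 0.0069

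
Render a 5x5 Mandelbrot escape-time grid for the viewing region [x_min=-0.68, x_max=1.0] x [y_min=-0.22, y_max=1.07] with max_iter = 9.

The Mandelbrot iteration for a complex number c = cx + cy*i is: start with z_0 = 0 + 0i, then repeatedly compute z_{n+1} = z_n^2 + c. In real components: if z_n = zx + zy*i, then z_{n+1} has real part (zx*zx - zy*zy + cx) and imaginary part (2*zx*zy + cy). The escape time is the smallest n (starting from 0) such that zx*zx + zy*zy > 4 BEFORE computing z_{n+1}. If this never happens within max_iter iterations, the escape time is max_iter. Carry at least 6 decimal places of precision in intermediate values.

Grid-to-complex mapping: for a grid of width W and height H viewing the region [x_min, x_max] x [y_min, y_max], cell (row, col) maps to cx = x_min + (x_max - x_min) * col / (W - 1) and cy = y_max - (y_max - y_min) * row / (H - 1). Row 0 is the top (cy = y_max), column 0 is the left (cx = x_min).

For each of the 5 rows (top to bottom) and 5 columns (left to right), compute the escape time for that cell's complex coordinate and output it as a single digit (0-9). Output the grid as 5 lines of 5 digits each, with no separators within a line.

Answer: 35422
49632
99942
99942
99942

Derivation:
(row=0, col=0): c = -0.6800 + 1.0700i → escape time 3
(row=0, col=1): c = -0.2600 + 1.0700i → escape time 5
(row=0, col=2): c = 0.1600 + 1.0700i → escape time 4
(row=0, col=3): c = 0.5800 + 1.0700i → escape time 2
(row=0, col=4): c = 1.0000 + 1.0700i → escape time 2
(row=1, col=0): c = -0.6800 + 0.7475i → escape time 4
(row=1, col=1): c = -0.2600 + 0.7475i → escape time 9
(row=1, col=2): c = 0.1600 + 0.7475i → escape time 6
(row=1, col=3): c = 0.5800 + 0.7475i → escape time 3
(row=1, col=4): c = 1.0000 + 0.7475i → escape time 2
(row=2, col=0): c = -0.6800 + 0.4250i → escape time 9
(row=2, col=1): c = -0.2600 + 0.4250i → escape time 9
(row=2, col=2): c = 0.1600 + 0.4250i → escape time 9
(row=2, col=3): c = 0.5800 + 0.4250i → escape time 4
(row=2, col=4): c = 1.0000 + 0.4250i → escape time 2
(row=3, col=0): c = -0.6800 + 0.1025i → escape time 9
(row=3, col=1): c = -0.2600 + 0.1025i → escape time 9
(row=3, col=2): c = 0.1600 + 0.1025i → escape time 9
(row=3, col=3): c = 0.5800 + 0.1025i → escape time 4
(row=3, col=4): c = 1.0000 + 0.1025i → escape time 2
(row=4, col=0): c = -0.6800 + -0.2200i → escape time 9
(row=4, col=1): c = -0.2600 + -0.2200i → escape time 9
(row=4, col=2): c = 0.1600 + -0.2200i → escape time 9
(row=4, col=3): c = 0.5800 + -0.2200i → escape time 4
(row=4, col=4): c = 1.0000 + -0.2200i → escape time 2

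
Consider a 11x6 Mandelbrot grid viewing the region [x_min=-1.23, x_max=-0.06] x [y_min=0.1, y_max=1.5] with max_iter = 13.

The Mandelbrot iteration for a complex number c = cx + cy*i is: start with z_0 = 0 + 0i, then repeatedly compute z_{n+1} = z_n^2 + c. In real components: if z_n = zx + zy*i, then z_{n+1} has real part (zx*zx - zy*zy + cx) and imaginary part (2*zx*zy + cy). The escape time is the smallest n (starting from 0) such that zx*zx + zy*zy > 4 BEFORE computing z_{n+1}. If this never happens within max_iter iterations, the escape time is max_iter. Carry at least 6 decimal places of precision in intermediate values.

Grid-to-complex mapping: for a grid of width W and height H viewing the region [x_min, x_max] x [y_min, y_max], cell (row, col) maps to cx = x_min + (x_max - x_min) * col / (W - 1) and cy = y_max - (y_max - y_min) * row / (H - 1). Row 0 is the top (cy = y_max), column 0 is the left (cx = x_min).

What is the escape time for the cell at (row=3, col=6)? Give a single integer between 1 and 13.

Answer: 13

Derivation:
z_0 = 0 + 0i, c = -0.5280 + 0.6600i
Iter 1: z = -0.5280 + 0.6600i, |z|^2 = 0.7144
Iter 2: z = -0.6848 + -0.0370i, |z|^2 = 0.4703
Iter 3: z = -0.0604 + 0.7106i, |z|^2 = 0.5086
Iter 4: z = -1.0293 + 0.5742i, |z|^2 = 1.3892
Iter 5: z = 0.2019 + -0.5220i, |z|^2 = 0.3133
Iter 6: z = -0.7598 + 0.4492i, |z|^2 = 0.7791
Iter 7: z = -0.1526 + -0.0226i, |z|^2 = 0.0238
Iter 8: z = -0.5052 + 0.6669i, |z|^2 = 0.7000
Iter 9: z = -0.7175 + -0.0139i, |z|^2 = 0.5150
Iter 10: z = -0.0134 + 0.6799i, |z|^2 = 0.4625
Iter 11: z = -0.9901 + 0.6418i, |z|^2 = 1.3922
Iter 12: z = 0.0404 + -0.6109i, |z|^2 = 0.3749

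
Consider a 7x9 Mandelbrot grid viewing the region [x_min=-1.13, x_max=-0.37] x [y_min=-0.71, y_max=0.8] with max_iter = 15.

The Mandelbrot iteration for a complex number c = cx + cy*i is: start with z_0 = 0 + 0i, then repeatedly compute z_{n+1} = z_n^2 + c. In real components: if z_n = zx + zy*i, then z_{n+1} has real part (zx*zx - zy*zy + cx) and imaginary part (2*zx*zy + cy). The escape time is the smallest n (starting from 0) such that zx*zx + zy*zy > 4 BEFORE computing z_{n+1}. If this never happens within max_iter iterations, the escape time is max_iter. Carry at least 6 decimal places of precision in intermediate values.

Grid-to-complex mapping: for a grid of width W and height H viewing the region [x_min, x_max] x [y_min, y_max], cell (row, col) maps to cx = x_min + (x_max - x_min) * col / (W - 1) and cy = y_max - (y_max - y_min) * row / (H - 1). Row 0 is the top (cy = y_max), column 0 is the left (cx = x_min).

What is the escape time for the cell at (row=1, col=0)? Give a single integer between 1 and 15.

z_0 = 0 + 0i, c = -1.1300 + 0.6113i
Iter 1: z = -1.1300 + 0.6113i, |z|^2 = 1.6505
Iter 2: z = -0.2267 + -0.7702i, |z|^2 = 0.6446
Iter 3: z = -1.6718 + 0.9605i, |z|^2 = 3.7173
Iter 4: z = 0.7423 + -2.6002i, |z|^2 = 7.3118
Escaped at iteration 4

Answer: 4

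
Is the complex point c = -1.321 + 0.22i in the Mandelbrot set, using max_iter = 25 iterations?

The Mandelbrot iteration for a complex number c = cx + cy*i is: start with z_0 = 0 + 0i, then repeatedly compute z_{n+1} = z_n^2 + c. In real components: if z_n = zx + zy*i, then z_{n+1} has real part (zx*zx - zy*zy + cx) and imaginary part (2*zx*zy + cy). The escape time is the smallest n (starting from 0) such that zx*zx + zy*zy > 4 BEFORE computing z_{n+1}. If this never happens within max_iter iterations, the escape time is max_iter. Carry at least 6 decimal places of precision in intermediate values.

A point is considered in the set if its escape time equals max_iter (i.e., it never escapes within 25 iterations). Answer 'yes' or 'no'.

z_0 = 0 + 0i, c = -1.3210 + 0.2200i
Iter 1: z = -1.3210 + 0.2200i, |z|^2 = 1.7934
Iter 2: z = 0.3756 + -0.3612i, |z|^2 = 0.2716
Iter 3: z = -1.3104 + -0.0514i, |z|^2 = 1.7198
Iter 4: z = 0.3935 + 0.3547i, |z|^2 = 0.2806
Iter 5: z = -1.2920 + 0.4991i, |z|^2 = 1.9183
Iter 6: z = 0.0991 + -1.0697i, |z|^2 = 1.1541
Iter 7: z = -2.4555 + 0.0080i, |z|^2 = 6.0294
Escaped at iteration 7

Answer: no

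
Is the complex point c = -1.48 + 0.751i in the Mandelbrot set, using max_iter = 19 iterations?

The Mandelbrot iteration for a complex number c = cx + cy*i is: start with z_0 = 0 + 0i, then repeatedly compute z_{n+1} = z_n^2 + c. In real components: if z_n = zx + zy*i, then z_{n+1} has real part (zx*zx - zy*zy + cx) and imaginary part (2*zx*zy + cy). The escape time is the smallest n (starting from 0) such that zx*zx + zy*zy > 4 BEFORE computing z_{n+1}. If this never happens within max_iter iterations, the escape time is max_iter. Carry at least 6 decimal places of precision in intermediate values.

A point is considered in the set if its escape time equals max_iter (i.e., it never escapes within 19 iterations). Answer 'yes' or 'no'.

Answer: no

Derivation:
z_0 = 0 + 0i, c = -1.4800 + 0.7510i
Iter 1: z = -1.4800 + 0.7510i, |z|^2 = 2.7544
Iter 2: z = 0.1464 + -1.4720i, |z|^2 = 2.1881
Iter 3: z = -3.6252 + 0.3200i, |z|^2 = 13.2447
Escaped at iteration 3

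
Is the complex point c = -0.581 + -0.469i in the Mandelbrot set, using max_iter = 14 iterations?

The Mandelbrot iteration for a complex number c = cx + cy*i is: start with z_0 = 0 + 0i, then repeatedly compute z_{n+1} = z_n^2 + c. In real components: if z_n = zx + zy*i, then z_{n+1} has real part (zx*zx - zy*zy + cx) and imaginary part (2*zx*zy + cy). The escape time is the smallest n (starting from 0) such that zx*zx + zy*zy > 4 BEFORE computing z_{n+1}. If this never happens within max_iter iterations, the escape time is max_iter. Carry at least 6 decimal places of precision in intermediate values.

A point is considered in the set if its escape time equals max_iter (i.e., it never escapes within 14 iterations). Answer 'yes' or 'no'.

z_0 = 0 + 0i, c = -0.5810 + -0.4690i
Iter 1: z = -0.5810 + -0.4690i, |z|^2 = 0.5575
Iter 2: z = -0.4634 + 0.0760i, |z|^2 = 0.2205
Iter 3: z = -0.3720 + -0.5394i, |z|^2 = 0.4294
Iter 4: z = -0.7336 + -0.0676i, |z|^2 = 0.5427
Iter 5: z = -0.0475 + -0.3698i, |z|^2 = 0.1390
Iter 6: z = -0.7155 + -0.4339i, |z|^2 = 0.7002
Iter 7: z = -0.2574 + 0.1519i, |z|^2 = 0.0893
Iter 8: z = -0.5378 + -0.5472i, |z|^2 = 0.5887
Iter 9: z = -0.5911 + 0.1196i, |z|^2 = 0.3638
Iter 10: z = -0.2458 + -0.6104i, |z|^2 = 0.4330
Iter 11: z = -0.8931 + -0.1689i, |z|^2 = 0.8262
Iter 12: z = 0.1882 + -0.1673i, |z|^2 = 0.0634
Iter 13: z = -0.5736 + -0.5320i, |z|^2 = 0.6120
Did not escape in 14 iterations → in set

Answer: yes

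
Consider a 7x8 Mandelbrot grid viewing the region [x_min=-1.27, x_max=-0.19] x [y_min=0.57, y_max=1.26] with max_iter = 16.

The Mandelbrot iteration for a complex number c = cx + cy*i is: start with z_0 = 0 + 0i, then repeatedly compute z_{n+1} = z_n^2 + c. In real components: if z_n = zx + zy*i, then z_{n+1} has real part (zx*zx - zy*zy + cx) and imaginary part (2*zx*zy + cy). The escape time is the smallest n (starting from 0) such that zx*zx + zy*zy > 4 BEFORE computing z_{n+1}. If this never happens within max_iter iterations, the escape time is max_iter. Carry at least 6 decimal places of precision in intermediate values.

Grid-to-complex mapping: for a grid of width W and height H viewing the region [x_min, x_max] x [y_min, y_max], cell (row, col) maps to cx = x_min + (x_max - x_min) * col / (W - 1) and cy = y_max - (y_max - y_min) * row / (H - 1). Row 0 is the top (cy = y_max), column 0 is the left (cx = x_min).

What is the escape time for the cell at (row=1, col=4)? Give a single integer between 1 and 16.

z_0 = 0 + 0i, c = -0.5500 + 1.1614i
Iter 1: z = -0.5500 + 1.1614i, |z|^2 = 1.6514
Iter 2: z = -1.5964 + -0.1161i, |z|^2 = 2.5620
Iter 3: z = 1.9851 + 1.5323i, |z|^2 = 6.2882
Escaped at iteration 3

Answer: 3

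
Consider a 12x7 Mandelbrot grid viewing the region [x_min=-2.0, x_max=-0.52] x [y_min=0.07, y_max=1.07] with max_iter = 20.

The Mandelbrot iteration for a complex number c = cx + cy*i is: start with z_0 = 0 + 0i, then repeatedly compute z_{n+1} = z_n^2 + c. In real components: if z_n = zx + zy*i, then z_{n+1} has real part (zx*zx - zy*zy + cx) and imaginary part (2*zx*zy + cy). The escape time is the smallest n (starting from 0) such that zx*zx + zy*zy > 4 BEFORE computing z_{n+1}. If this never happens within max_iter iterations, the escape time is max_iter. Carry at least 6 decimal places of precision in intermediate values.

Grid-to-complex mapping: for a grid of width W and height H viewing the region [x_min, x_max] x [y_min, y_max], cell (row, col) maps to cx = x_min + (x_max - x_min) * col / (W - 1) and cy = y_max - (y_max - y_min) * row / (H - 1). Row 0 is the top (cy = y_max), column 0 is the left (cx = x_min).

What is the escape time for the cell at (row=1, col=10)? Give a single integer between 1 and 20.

Answer: 4

Derivation:
z_0 = 0 + 0i, c = -0.6545 + 0.9033i
Iter 1: z = -0.6545 + 0.9033i, |z|^2 = 1.2444
Iter 2: z = -1.0421 + -0.2792i, |z|^2 = 1.1640
Iter 3: z = 0.3535 + 1.4853i, |z|^2 = 2.3310
Iter 4: z = -2.7356 + 1.9535i, |z|^2 = 11.2998
Escaped at iteration 4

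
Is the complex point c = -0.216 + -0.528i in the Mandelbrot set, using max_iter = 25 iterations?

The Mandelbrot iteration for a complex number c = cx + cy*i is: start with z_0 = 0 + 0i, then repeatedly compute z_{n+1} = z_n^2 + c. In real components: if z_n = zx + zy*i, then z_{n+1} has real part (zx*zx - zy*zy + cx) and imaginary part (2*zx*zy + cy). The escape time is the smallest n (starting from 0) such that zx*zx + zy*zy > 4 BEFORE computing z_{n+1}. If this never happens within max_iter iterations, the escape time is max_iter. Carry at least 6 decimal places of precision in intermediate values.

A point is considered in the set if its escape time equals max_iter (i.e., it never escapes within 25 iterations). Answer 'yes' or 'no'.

z_0 = 0 + 0i, c = -0.2160 + -0.5280i
Iter 1: z = -0.2160 + -0.5280i, |z|^2 = 0.3254
Iter 2: z = -0.4481 + -0.2999i, |z|^2 = 0.2908
Iter 3: z = -0.1051 + -0.2592i, |z|^2 = 0.0782
Iter 4: z = -0.2721 + -0.4735i, |z|^2 = 0.2983
Iter 5: z = -0.3661 + -0.2703i, |z|^2 = 0.2071
Iter 6: z = -0.1550 + -0.3301i, |z|^2 = 0.1330
Iter 7: z = -0.3009 + -0.4257i, |z|^2 = 0.2718
Iter 8: z = -0.3066 + -0.2718i, |z|^2 = 0.1679
Iter 9: z = -0.1958 + -0.3613i, |z|^2 = 0.1689
Iter 10: z = -0.3082 + -0.3865i, |z|^2 = 0.2443
Iter 11: z = -0.2704 + -0.2898i, |z|^2 = 0.1571
Iter 12: z = -0.2269 + -0.3713i, |z|^2 = 0.1893
Iter 13: z = -0.3024 + -0.3595i, |z|^2 = 0.2207
Iter 14: z = -0.2538 + -0.3106i, |z|^2 = 0.1609
Iter 15: z = -0.2480 + -0.3703i, |z|^2 = 0.1987
Iter 16: z = -0.2916 + -0.3443i, |z|^2 = 0.2036
Iter 17: z = -0.2495 + -0.3272i, |z|^2 = 0.1693
Iter 18: z = -0.2608 + -0.3647i, |z|^2 = 0.2011
Iter 19: z = -0.2810 + -0.3377i, |z|^2 = 0.1930
Iter 20: z = -0.2511 + -0.3382i, |z|^2 = 0.1774
Iter 21: z = -0.2673 + -0.3582i, |z|^2 = 0.1997
Iter 22: z = -0.2728 + -0.3365i, |z|^2 = 0.1877
Iter 23: z = -0.2548 + -0.3444i, |z|^2 = 0.1835
Iter 24: z = -0.2697 + -0.3525i, |z|^2 = 0.1970
Did not escape in 25 iterations → in set

Answer: yes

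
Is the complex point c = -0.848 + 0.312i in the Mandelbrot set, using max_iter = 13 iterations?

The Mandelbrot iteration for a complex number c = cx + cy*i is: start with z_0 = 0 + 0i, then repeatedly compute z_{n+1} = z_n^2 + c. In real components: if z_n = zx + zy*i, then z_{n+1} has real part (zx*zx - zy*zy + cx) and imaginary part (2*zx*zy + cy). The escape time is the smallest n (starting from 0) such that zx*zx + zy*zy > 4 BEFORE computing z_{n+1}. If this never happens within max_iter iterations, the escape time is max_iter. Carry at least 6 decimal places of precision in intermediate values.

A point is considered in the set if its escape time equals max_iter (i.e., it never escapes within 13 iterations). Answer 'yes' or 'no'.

Answer: no

Derivation:
z_0 = 0 + 0i, c = -0.8480 + 0.3120i
Iter 1: z = -0.8480 + 0.3120i, |z|^2 = 0.8164
Iter 2: z = -0.2262 + -0.2172i, |z|^2 = 0.0983
Iter 3: z = -0.8440 + 0.4103i, |z|^2 = 0.8806
Iter 4: z = -0.3040 + -0.3805i, |z|^2 = 0.2372
Iter 5: z = -0.9003 + 0.5434i, |z|^2 = 1.1059
Iter 6: z = -0.3326 + -0.6664i, |z|^2 = 0.5547
Iter 7: z = -1.1815 + 0.7553i, |z|^2 = 1.9664
Iter 8: z = -0.0227 + -1.4728i, |z|^2 = 2.1696
Iter 9: z = -3.0166 + 0.3787i, |z|^2 = 9.2433
Escaped at iteration 9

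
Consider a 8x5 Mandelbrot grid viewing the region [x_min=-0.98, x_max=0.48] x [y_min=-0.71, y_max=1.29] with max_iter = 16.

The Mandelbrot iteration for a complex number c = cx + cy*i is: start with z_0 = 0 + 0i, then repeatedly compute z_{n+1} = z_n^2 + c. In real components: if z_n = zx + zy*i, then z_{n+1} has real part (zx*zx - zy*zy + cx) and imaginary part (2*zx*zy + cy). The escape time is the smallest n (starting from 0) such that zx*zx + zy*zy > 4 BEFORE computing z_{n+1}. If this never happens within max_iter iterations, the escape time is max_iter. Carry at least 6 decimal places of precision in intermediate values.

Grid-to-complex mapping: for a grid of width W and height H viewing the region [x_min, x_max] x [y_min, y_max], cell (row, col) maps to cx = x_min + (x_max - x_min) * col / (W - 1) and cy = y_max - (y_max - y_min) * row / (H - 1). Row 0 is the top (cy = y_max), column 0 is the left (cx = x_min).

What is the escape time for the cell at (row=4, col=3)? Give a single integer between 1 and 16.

z_0 = 0 + 0i, c = -0.3543 + -0.7100i
Iter 1: z = -0.3543 + -0.7100i, |z|^2 = 0.6296
Iter 2: z = -0.7329 + -0.2069i, |z|^2 = 0.5799
Iter 3: z = 0.1400 + -0.4067i, |z|^2 = 0.1850
Iter 4: z = -0.5001 + -0.8239i, |z|^2 = 0.9289
Iter 5: z = -0.7830 + 0.1141i, |z|^2 = 0.6260
Iter 6: z = 0.2457 + -0.8886i, |z|^2 = 0.8500
Iter 7: z = -1.0835 + -1.1467i, |z|^2 = 2.4889
Iter 8: z = -0.4952 + 1.7749i, |z|^2 = 3.3955
Iter 9: z = -3.2594 + -2.4679i, |z|^2 = 16.7139
Escaped at iteration 9

Answer: 9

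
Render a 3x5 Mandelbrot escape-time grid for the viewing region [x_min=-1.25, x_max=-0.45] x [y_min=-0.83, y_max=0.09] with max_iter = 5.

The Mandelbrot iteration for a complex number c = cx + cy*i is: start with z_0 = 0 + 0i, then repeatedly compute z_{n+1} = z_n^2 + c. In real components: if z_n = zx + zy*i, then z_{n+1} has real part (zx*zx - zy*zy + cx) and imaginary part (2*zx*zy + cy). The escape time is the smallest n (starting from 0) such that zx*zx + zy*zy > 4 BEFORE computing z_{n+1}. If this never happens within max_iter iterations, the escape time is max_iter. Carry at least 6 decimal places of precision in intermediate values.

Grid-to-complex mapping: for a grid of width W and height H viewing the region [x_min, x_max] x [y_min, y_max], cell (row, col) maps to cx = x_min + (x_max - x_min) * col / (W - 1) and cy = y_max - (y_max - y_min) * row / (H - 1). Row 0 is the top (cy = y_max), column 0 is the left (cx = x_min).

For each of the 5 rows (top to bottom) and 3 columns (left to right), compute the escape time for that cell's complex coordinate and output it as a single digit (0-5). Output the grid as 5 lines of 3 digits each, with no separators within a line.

(row=0, col=0): c = -1.2500 + 0.0900i → escape time 5
(row=0, col=1): c = -0.8500 + 0.0900i → escape time 5
(row=0, col=2): c = -0.4500 + 0.0900i → escape time 5
(row=1, col=0): c = -1.2500 + -0.1400i → escape time 5
(row=1, col=1): c = -0.8500 + -0.1400i → escape time 5
(row=1, col=2): c = -0.4500 + -0.1400i → escape time 5
(row=2, col=0): c = -1.2500 + -0.3700i → escape time 5
(row=2, col=1): c = -0.8500 + -0.3700i → escape time 5
(row=2, col=2): c = -0.4500 + -0.3700i → escape time 5
(row=3, col=0): c = -1.2500 + -0.6000i → escape time 3
(row=3, col=1): c = -0.8500 + -0.6000i → escape time 5
(row=3, col=2): c = -0.4500 + -0.6000i → escape time 5
(row=4, col=0): c = -1.2500 + -0.8300i → escape time 3
(row=4, col=1): c = -0.8500 + -0.8300i → escape time 4
(row=4, col=2): c = -0.4500 + -0.8300i → escape time 5

Answer: 555
555
555
355
345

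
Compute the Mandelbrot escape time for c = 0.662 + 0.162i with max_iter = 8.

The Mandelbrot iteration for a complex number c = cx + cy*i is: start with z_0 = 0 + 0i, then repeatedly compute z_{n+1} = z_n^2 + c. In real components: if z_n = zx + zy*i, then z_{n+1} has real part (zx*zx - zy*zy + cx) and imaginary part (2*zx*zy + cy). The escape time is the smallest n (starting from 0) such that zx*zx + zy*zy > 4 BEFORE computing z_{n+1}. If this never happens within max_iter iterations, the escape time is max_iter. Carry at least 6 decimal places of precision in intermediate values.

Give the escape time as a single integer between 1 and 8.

Answer: 4

Derivation:
z_0 = 0 + 0i, c = 0.6620 + 0.1620i
Iter 1: z = 0.6620 + 0.1620i, |z|^2 = 0.4645
Iter 2: z = 1.0740 + 0.3765i, |z|^2 = 1.2952
Iter 3: z = 1.6737 + 0.9707i, |z|^2 = 3.7436
Iter 4: z = 2.5211 + 3.4114i, |z|^2 = 17.9936
Escaped at iteration 4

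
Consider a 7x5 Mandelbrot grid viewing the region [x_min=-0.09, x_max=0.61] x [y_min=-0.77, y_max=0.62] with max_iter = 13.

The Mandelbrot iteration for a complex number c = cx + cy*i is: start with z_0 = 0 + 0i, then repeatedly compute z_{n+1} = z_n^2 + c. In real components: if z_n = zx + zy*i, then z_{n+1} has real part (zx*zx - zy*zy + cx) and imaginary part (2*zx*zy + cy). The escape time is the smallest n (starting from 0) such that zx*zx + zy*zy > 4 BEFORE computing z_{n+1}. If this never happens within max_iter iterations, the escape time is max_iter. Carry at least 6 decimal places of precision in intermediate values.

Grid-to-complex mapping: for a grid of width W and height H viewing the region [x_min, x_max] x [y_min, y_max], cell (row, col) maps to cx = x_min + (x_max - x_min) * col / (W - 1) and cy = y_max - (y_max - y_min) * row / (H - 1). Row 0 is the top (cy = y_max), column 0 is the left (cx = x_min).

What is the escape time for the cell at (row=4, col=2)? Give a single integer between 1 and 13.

Answer: 6

Derivation:
z_0 = 0 + 0i, c = 0.1433 + -0.7700i
Iter 1: z = 0.1433 + -0.7700i, |z|^2 = 0.6134
Iter 2: z = -0.4290 + -0.9907i, |z|^2 = 1.1656
Iter 3: z = -0.6542 + 0.0801i, |z|^2 = 0.4343
Iter 4: z = 0.5648 + -0.8748i, |z|^2 = 1.0843
Iter 5: z = -0.3029 + -1.7582i, |z|^2 = 3.1831
Iter 6: z = -2.8563 + 0.2950i, |z|^2 = 8.2456
Escaped at iteration 6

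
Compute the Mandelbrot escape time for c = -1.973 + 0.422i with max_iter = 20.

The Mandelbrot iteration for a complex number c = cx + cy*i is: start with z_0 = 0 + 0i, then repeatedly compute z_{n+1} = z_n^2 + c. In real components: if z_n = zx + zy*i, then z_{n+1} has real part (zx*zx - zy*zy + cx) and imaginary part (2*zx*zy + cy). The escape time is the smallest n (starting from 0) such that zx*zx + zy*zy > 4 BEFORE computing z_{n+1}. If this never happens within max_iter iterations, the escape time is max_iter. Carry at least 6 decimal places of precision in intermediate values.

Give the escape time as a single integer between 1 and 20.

Answer: 1

Derivation:
z_0 = 0 + 0i, c = -1.9730 + 0.4220i
Iter 1: z = -1.9730 + 0.4220i, |z|^2 = 4.0708
Escaped at iteration 1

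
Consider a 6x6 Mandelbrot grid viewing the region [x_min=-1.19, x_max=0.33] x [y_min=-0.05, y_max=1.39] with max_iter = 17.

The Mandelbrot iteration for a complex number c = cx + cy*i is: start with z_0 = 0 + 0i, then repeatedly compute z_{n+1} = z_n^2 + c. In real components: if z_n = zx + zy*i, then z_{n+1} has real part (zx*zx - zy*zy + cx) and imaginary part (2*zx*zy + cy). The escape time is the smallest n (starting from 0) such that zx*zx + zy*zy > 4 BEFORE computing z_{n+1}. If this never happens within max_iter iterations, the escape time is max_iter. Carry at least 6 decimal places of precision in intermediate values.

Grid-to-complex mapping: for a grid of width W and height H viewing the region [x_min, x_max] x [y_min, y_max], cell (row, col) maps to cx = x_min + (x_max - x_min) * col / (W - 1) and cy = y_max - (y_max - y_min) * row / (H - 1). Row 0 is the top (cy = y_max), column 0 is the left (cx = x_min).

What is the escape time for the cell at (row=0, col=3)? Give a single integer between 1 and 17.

z_0 = 0 + 0i, c = -0.2780 + 1.3900i
Iter 1: z = -0.2780 + 1.3900i, |z|^2 = 2.0094
Iter 2: z = -2.1328 + 0.6172i, |z|^2 = 4.9298
Escaped at iteration 2

Answer: 2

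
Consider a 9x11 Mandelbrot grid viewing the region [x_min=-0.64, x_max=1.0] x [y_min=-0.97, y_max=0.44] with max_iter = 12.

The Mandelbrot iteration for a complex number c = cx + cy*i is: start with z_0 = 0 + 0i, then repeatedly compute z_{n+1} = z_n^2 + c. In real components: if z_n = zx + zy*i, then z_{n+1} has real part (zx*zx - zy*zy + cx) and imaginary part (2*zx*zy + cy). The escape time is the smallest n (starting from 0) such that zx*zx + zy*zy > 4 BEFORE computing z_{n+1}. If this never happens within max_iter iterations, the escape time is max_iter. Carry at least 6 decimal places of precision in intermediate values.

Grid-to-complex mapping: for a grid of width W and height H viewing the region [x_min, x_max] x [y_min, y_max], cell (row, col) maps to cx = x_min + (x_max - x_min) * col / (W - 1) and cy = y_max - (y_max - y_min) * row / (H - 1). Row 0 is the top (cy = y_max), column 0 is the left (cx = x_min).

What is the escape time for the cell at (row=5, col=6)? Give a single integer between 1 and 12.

z_0 = 0 + 0i, c = 0.5900 + -0.2650i
Iter 1: z = 0.5900 + -0.2650i, |z|^2 = 0.4183
Iter 2: z = 0.8679 + -0.5777i, |z|^2 = 1.0869
Iter 3: z = 1.0095 + -1.2677i, |z|^2 = 2.6262
Iter 4: z = 0.0019 + -2.8245i, |z|^2 = 7.9778
Escaped at iteration 4

Answer: 4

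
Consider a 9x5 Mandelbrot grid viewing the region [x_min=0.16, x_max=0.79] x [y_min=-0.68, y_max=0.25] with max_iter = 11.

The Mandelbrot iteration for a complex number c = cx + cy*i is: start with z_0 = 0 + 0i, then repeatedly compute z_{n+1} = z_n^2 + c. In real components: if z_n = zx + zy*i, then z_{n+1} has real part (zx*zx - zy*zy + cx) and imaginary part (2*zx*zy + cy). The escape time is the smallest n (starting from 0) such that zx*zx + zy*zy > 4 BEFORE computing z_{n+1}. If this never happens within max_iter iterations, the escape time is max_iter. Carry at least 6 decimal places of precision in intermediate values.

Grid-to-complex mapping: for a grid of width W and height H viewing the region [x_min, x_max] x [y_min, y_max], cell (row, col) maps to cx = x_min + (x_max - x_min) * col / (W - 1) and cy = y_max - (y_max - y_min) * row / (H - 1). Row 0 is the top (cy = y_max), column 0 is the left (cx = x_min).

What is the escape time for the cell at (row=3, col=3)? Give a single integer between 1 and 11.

Answer: 8

Derivation:
z_0 = 0 + 0i, c = 0.3962 + -0.4475i
Iter 1: z = 0.3962 + -0.4475i, |z|^2 = 0.3573
Iter 2: z = 0.3530 + -0.8021i, |z|^2 = 0.7680
Iter 3: z = -0.1226 + -1.0138i, |z|^2 = 1.0429
Iter 4: z = -0.6166 + -0.1990i, |z|^2 = 0.4197
Iter 5: z = 0.7368 + -0.2021i, |z|^2 = 0.5838
Iter 6: z = 0.8983 + -0.7454i, |z|^2 = 1.3625
Iter 7: z = 0.6476 + -1.7866i, |z|^2 = 3.6115
Iter 8: z = -2.3765 + -2.7615i, |z|^2 = 13.2735
Escaped at iteration 8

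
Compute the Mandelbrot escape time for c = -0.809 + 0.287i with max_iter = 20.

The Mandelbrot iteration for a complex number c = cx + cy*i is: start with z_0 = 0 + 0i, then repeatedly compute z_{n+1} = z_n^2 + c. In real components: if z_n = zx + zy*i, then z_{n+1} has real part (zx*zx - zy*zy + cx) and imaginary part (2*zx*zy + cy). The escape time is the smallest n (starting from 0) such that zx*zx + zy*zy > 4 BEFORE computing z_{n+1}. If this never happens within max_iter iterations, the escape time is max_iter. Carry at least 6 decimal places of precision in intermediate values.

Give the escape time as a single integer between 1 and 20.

Answer: 10

Derivation:
z_0 = 0 + 0i, c = -0.8090 + 0.2870i
Iter 1: z = -0.8090 + 0.2870i, |z|^2 = 0.7369
Iter 2: z = -0.2369 + -0.1774i, |z|^2 = 0.0876
Iter 3: z = -0.7843 + 0.3710i, |z|^2 = 0.7529
Iter 4: z = -0.3315 + -0.2950i, |z|^2 = 0.1969
Iter 5: z = -0.7862 + 0.4826i, |z|^2 = 0.8510
Iter 6: z = -0.4238 + -0.4718i, |z|^2 = 0.4022
Iter 7: z = -0.8520 + 0.6869i, |z|^2 = 1.1977
Iter 8: z = -0.5550 + -0.8835i, |z|^2 = 1.0885
Iter 9: z = -1.2814 + 1.2677i, |z|^2 = 3.2491
Iter 10: z = -0.7739 + -2.9619i, |z|^2 = 9.3719
Escaped at iteration 10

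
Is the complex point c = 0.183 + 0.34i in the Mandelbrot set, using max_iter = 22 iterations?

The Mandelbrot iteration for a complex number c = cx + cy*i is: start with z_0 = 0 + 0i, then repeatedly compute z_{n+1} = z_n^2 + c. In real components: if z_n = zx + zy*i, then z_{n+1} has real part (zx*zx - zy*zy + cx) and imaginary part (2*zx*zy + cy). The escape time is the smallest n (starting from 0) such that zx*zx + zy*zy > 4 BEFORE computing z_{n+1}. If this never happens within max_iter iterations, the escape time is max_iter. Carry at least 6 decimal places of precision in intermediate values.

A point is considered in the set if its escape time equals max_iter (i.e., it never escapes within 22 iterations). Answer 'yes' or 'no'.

z_0 = 0 + 0i, c = 0.1830 + 0.3400i
Iter 1: z = 0.1830 + 0.3400i, |z|^2 = 0.1491
Iter 2: z = 0.1009 + 0.4644i, |z|^2 = 0.2259
Iter 3: z = -0.0225 + 0.4337i, |z|^2 = 0.1886
Iter 4: z = -0.0046 + 0.3205i, |z|^2 = 0.1027
Iter 5: z = 0.0803 + 0.3371i, |z|^2 = 0.1201
Iter 6: z = 0.0758 + 0.3941i, |z|^2 = 0.1611
Iter 7: z = 0.0334 + 0.3998i, |z|^2 = 0.1609
Iter 8: z = 0.0243 + 0.3667i, |z|^2 = 0.1351
Iter 9: z = 0.0491 + 0.3578i, |z|^2 = 0.1304
Iter 10: z = 0.0574 + 0.3751i, |z|^2 = 0.1440
Iter 11: z = 0.0456 + 0.3831i, |z|^2 = 0.1488
Iter 12: z = 0.0383 + 0.3749i, |z|^2 = 0.1420
Iter 13: z = 0.0439 + 0.3688i, |z|^2 = 0.1379
Iter 14: z = 0.0490 + 0.3724i, |z|^2 = 0.1411
Iter 15: z = 0.0467 + 0.3765i, |z|^2 = 0.1439
Iter 16: z = 0.0435 + 0.3752i, |z|^2 = 0.1426
Iter 17: z = 0.0441 + 0.3726i, |z|^2 = 0.1408
Iter 18: z = 0.0461 + 0.3729i, |z|^2 = 0.1412
Iter 19: z = 0.0461 + 0.3744i, |z|^2 = 0.1423
Iter 20: z = 0.0450 + 0.3745i, |z|^2 = 0.1423
Iter 21: z = 0.0448 + 0.3737i, |z|^2 = 0.1416
Did not escape in 22 iterations → in set

Answer: yes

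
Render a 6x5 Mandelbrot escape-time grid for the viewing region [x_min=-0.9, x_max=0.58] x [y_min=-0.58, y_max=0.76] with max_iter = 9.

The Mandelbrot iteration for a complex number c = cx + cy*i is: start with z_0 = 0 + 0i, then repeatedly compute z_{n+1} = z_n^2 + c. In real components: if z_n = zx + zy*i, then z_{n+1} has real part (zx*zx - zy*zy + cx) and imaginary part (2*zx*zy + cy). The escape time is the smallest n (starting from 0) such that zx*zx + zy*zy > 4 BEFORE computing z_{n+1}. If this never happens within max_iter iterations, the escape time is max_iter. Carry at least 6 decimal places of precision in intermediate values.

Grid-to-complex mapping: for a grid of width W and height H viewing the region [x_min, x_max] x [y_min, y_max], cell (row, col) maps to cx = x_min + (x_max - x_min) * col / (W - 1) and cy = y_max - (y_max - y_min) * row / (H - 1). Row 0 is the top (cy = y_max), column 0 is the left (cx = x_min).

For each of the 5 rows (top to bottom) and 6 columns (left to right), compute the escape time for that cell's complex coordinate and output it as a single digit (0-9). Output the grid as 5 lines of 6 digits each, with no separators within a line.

Answer: 458953
699994
999994
999994
599993

Derivation:
(row=0, col=0): c = -0.9000 + 0.7600i → escape time 4
(row=0, col=1): c = -0.6040 + 0.7600i → escape time 5
(row=0, col=2): c = -0.3080 + 0.7600i → escape time 8
(row=0, col=3): c = -0.0120 + 0.7600i → escape time 9
(row=0, col=4): c = 0.2840 + 0.7600i → escape time 5
(row=0, col=5): c = 0.5800 + 0.7600i → escape time 3
(row=1, col=0): c = -0.9000 + 0.4250i → escape time 6
(row=1, col=1): c = -0.6040 + 0.4250i → escape time 9
(row=1, col=2): c = -0.3080 + 0.4250i → escape time 9
(row=1, col=3): c = -0.0120 + 0.4250i → escape time 9
(row=1, col=4): c = 0.2840 + 0.4250i → escape time 9
(row=1, col=5): c = 0.5800 + 0.4250i → escape time 4
(row=2, col=0): c = -0.9000 + 0.0900i → escape time 9
(row=2, col=1): c = -0.6040 + 0.0900i → escape time 9
(row=2, col=2): c = -0.3080 + 0.0900i → escape time 9
(row=2, col=3): c = -0.0120 + 0.0900i → escape time 9
(row=2, col=4): c = 0.2840 + 0.0900i → escape time 9
(row=2, col=5): c = 0.5800 + 0.0900i → escape time 4
(row=3, col=0): c = -0.9000 + -0.2450i → escape time 9
(row=3, col=1): c = -0.6040 + -0.2450i → escape time 9
(row=3, col=2): c = -0.3080 + -0.2450i → escape time 9
(row=3, col=3): c = -0.0120 + -0.2450i → escape time 9
(row=3, col=4): c = 0.2840 + -0.2450i → escape time 9
(row=3, col=5): c = 0.5800 + -0.2450i → escape time 4
(row=4, col=0): c = -0.9000 + -0.5800i → escape time 5
(row=4, col=1): c = -0.6040 + -0.5800i → escape time 9
(row=4, col=2): c = -0.3080 + -0.5800i → escape time 9
(row=4, col=3): c = -0.0120 + -0.5800i → escape time 9
(row=4, col=4): c = 0.2840 + -0.5800i → escape time 9
(row=4, col=5): c = 0.5800 + -0.5800i → escape time 3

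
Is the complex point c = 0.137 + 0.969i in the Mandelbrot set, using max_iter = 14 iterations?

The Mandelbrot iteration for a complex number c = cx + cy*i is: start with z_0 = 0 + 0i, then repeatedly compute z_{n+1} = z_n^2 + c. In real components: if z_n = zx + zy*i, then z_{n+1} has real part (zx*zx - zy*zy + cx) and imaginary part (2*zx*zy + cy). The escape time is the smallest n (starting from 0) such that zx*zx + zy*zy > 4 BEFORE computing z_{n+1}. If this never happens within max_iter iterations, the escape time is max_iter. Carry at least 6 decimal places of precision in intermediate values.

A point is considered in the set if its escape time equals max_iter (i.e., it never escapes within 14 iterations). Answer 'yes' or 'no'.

Answer: no

Derivation:
z_0 = 0 + 0i, c = 0.1370 + 0.9690i
Iter 1: z = 0.1370 + 0.9690i, |z|^2 = 0.9577
Iter 2: z = -0.7832 + 1.2345i, |z|^2 = 2.1374
Iter 3: z = -0.7736 + -0.9647i, |z|^2 = 1.5291
Iter 4: z = -0.1952 + 2.4616i, |z|^2 = 6.0977
Escaped at iteration 4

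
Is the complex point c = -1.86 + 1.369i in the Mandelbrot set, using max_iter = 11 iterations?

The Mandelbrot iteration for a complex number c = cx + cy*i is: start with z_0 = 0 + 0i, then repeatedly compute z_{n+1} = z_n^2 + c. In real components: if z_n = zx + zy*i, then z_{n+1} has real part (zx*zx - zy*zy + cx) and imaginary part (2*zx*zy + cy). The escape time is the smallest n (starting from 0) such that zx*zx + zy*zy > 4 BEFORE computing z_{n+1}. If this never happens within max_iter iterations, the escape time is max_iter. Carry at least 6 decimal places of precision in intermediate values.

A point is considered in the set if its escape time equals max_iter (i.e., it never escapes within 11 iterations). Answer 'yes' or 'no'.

z_0 = 0 + 0i, c = -1.8600 + 1.3690i
Iter 1: z = -1.8600 + 1.3690i, |z|^2 = 5.3338
Escaped at iteration 1

Answer: no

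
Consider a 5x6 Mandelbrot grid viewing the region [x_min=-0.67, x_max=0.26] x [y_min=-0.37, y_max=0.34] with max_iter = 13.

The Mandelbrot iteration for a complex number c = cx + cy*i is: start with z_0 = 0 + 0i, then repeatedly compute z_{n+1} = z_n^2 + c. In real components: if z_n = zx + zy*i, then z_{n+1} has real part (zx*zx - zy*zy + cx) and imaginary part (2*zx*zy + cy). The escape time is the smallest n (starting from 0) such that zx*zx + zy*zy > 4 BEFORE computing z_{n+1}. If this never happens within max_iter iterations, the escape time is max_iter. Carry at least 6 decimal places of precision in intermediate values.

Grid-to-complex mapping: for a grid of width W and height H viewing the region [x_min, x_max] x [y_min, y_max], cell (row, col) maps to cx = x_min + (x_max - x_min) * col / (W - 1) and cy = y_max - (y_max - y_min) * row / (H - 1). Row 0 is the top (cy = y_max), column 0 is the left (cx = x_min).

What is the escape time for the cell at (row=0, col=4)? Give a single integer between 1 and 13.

z_0 = 0 + 0i, c = 0.2600 + 0.3400i
Iter 1: z = 0.2600 + 0.3400i, |z|^2 = 0.1832
Iter 2: z = 0.2120 + 0.5168i, |z|^2 = 0.3120
Iter 3: z = 0.0379 + 0.5591i, |z|^2 = 0.3141
Iter 4: z = -0.0512 + 0.3823i, |z|^2 = 0.1488
Iter 5: z = 0.1164 + 0.3009i, |z|^2 = 0.1041
Iter 6: z = 0.1830 + 0.4101i, |z|^2 = 0.2017
Iter 7: z = 0.1254 + 0.4901i, |z|^2 = 0.2559
Iter 8: z = 0.0355 + 0.4629i, |z|^2 = 0.2155
Iter 9: z = 0.0470 + 0.3729i, |z|^2 = 0.1412
Iter 10: z = 0.1232 + 0.3751i, |z|^2 = 0.1558
Iter 11: z = 0.1345 + 0.4324i, |z|^2 = 0.2051
Iter 12: z = 0.0911 + 0.4563i, |z|^2 = 0.2165

Answer: 13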